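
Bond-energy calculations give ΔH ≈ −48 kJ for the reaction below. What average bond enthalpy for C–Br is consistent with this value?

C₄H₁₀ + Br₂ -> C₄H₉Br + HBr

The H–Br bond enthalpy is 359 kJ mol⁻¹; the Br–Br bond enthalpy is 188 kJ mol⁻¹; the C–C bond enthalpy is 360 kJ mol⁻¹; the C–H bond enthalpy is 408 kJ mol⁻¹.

D(C–Br) ≈ 285 kJ/mol

Let D be the C–Br bond energy.
Σ(broken) = 1×188 + 3×360 + 10×408 = 5348
Σ(formed) = 1×D + 3×360 + 9×408 + 1×359 = 5111 + D
ΔH = Σ(broken) − Σ(formed) = (5348) − (5111 + D) = +237 − D
Setting this equal to −48 kJ gives D = 285 kJ/mol.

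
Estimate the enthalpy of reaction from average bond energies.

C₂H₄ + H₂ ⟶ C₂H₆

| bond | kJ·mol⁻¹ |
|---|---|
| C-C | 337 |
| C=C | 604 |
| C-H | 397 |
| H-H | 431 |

ΔH ≈ −96 kJ

Bonds broken (reactants):
  C-H: 4 × 397 = 1588
  C=C: 1 × 604 = 604
  H-H: 1 × 431 = 431
  Σ(broken) = 2623 kJ
Bonds formed (products):
  C-C: 1 × 337 = 337
  C-H: 6 × 397 = 2382
  Σ(formed) = 2719 kJ
ΔH = Σ(broken) − Σ(formed) = 2623 − 2719 = −96 kJ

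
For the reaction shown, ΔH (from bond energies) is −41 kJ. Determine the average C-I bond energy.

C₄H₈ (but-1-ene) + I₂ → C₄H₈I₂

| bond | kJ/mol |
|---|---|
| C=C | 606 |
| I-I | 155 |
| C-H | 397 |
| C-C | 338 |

D(C-I) ≈ 232 kJ/mol

Let D be the C-I bond energy.
Σ(broken) = 2×338 + 8×397 + 1×606 + 1×155 = 4613
Σ(formed) = 3×338 + 8×397 + 2×D = 4190 + 2D
ΔH = Σ(broken) − Σ(formed) = (4613) − (4190 + 2D) = +423 − 2D
Setting this equal to −41 kJ gives 2D = 464, so D = 232 kJ/mol.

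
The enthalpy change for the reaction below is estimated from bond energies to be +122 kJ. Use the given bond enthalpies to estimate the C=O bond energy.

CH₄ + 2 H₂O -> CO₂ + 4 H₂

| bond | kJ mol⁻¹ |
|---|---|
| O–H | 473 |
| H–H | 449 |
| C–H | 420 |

D(C=O) ≈ 827 kJ/mol

Let D be the C=O bond energy.
Σ(broken) = 4×420 + 4×473 = 3572
Σ(formed) = 2×D + 4×449 = 1796 + 2D
ΔH = Σ(broken) − Σ(formed) = (3572) − (1796 + 2D) = +1776 − 2D
Setting this equal to +122 kJ gives 2D = 1654, so D = 827 kJ/mol.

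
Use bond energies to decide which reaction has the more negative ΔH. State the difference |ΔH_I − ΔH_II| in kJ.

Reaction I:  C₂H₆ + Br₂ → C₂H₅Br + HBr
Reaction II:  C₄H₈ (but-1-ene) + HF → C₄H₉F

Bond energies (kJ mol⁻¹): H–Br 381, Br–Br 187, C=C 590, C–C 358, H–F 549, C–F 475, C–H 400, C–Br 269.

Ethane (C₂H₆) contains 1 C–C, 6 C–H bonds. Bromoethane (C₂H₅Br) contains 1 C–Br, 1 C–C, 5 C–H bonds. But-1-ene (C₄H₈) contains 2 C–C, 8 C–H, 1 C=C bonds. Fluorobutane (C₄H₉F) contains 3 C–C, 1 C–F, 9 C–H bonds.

Reaction I:
  Bonds broken (reactants):
    Br–Br: 1 × 187 = 187
    C–C: 1 × 358 = 358
    C–H: 6 × 400 = 2400
    Σ(broken) = 2945 kJ
  Bonds formed (products):
    C–Br: 1 × 269 = 269
    C–C: 1 × 358 = 358
    C–H: 5 × 400 = 2000
    H–Br: 1 × 381 = 381
    Σ(formed) = 3008 kJ
  ΔH_I = 2945 − 3008 = −63 kJ
Reaction II:
  Bonds broken (reactants):
    C–C: 2 × 358 = 716
    C–H: 8 × 400 = 3200
    C=C: 1 × 590 = 590
    H–F: 1 × 549 = 549
    Σ(broken) = 5055 kJ
  Bonds formed (products):
    C–C: 3 × 358 = 1074
    C–F: 1 × 475 = 475
    C–H: 9 × 400 = 3600
    Σ(formed) = 5149 kJ
  ΔH_II = 5055 − 5149 = −94 kJ
ΔH_I − ΔH_II = +31 kJ, so reaction II has the more negative ΔH; |ΔH_I − ΔH_II| = 31 kJ.

Reaction II, by 31 kJ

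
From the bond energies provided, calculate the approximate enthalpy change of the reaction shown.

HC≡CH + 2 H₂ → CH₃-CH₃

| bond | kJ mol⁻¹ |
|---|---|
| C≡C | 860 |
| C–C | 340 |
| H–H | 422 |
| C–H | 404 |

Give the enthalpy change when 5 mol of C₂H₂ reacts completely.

Bonds broken (reactants):
  C≡C: 1 × 860 = 860
  C–H: 2 × 404 = 808
  H–H: 2 × 422 = 844
  Σ(broken) = 2512 kJ
Bonds formed (products):
  C–C: 1 × 340 = 340
  C–H: 6 × 404 = 2424
  Σ(formed) = 2764 kJ
ΔH = Σ(broken) − Σ(formed) = 2512 − 2764 = −252 kJ
For 5× the reaction as written: 5 × (−252) = −1260 kJ

ΔH = −1260 kJ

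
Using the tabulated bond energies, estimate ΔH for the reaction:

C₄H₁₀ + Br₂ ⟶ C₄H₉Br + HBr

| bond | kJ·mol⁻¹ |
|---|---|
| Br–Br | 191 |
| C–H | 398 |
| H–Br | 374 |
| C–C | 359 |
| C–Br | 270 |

Bonds broken (reactants):
  Br–Br: 1 × 191 = 191
  C–C: 3 × 359 = 1077
  C–H: 10 × 398 = 3980
  Σ(broken) = 5248 kJ
Bonds formed (products):
  C–Br: 1 × 270 = 270
  C–C: 3 × 359 = 1077
  C–H: 9 × 398 = 3582
  H–Br: 1 × 374 = 374
  Σ(formed) = 5303 kJ
ΔH = Σ(broken) − Σ(formed) = 5248 − 5303 = −55 kJ

ΔH ≈ −55 kJ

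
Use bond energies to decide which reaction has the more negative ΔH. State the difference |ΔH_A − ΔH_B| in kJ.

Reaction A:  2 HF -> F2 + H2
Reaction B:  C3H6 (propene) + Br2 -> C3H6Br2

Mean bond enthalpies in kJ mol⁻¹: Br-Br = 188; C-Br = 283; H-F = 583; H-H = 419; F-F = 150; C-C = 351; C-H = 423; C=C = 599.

Reaction A:
  Bonds broken (reactants):
    H-F: 2 × 583 = 1166
    Σ(broken) = 1166 kJ
  Bonds formed (products):
    F-F: 1 × 150 = 150
    H-H: 1 × 419 = 419
    Σ(formed) = 569 kJ
  ΔH_A = 1166 − 569 = +597 kJ
Reaction B:
  Bonds broken (reactants):
    Br-Br: 1 × 188 = 188
    C-C: 1 × 351 = 351
    C-H: 6 × 423 = 2538
    C=C: 1 × 599 = 599
    Σ(broken) = 3676 kJ
  Bonds formed (products):
    C-Br: 2 × 283 = 566
    C-C: 2 × 351 = 702
    C-H: 6 × 423 = 2538
    Σ(formed) = 3806 kJ
  ΔH_B = 3676 − 3806 = −130 kJ
ΔH_A − ΔH_B = +727 kJ, so reaction B has the more negative ΔH; |ΔH_A − ΔH_B| = 727 kJ.

Reaction B, by 727 kJ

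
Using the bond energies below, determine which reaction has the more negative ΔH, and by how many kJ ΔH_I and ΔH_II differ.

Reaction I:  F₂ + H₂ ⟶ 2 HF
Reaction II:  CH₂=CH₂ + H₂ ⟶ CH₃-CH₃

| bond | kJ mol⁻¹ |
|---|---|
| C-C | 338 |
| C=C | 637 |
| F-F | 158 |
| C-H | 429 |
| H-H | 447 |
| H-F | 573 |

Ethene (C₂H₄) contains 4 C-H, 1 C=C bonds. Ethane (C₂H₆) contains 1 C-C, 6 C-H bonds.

Reaction I, by 429 kJ

Reaction I:
  Bonds broken (reactants):
    F-F: 1 × 158 = 158
    H-H: 1 × 447 = 447
    Σ(broken) = 605 kJ
  Bonds formed (products):
    H-F: 2 × 573 = 1146
    Σ(formed) = 1146 kJ
  ΔH_I = 605 − 1146 = −541 kJ
Reaction II:
  Bonds broken (reactants):
    C-H: 4 × 429 = 1716
    C=C: 1 × 637 = 637
    H-H: 1 × 447 = 447
    Σ(broken) = 2800 kJ
  Bonds formed (products):
    C-C: 1 × 338 = 338
    C-H: 6 × 429 = 2574
    Σ(formed) = 2912 kJ
  ΔH_II = 2800 − 2912 = −112 kJ
ΔH_I − ΔH_II = −429 kJ, so reaction I has the more negative ΔH; |ΔH_I − ΔH_II| = 429 kJ.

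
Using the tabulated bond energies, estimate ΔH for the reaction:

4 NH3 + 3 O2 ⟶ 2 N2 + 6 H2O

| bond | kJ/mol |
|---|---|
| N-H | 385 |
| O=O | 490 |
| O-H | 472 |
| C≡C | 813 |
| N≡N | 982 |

Bonds broken (reactants):
  N-H: 12 × 385 = 4620
  O=O: 3 × 490 = 1470
  Σ(broken) = 6090 kJ
Bonds formed (products):
  N≡N: 2 × 982 = 1964
  O-H: 12 × 472 = 5664
  Σ(formed) = 7628 kJ
ΔH = Σ(broken) − Σ(formed) = 6090 − 7628 = −1538 kJ

ΔH ≈ −1538 kJ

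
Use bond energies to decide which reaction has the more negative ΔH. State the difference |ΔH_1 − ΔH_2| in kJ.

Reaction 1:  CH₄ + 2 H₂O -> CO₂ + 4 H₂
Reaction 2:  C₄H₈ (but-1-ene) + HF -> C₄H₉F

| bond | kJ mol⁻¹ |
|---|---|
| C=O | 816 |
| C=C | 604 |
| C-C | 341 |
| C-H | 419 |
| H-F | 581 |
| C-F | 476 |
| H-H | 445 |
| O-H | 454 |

Reaction 2, by 131 kJ

Reaction 1:
  Bonds broken (reactants):
    C-H: 4 × 419 = 1676
    O-H: 4 × 454 = 1816
    Σ(broken) = 3492 kJ
  Bonds formed (products):
    C=O: 2 × 816 = 1632
    H-H: 4 × 445 = 1780
    Σ(formed) = 3412 kJ
  ΔH_1 = 3492 − 3412 = +80 kJ
Reaction 2:
  Bonds broken (reactants):
    C-C: 2 × 341 = 682
    C-H: 8 × 419 = 3352
    C=C: 1 × 604 = 604
    H-F: 1 × 581 = 581
    Σ(broken) = 5219 kJ
  Bonds formed (products):
    C-C: 3 × 341 = 1023
    C-F: 1 × 476 = 476
    C-H: 9 × 419 = 3771
    Σ(formed) = 5270 kJ
  ΔH_2 = 5219 − 5270 = −51 kJ
ΔH_1 − ΔH_2 = +131 kJ, so reaction 2 has the more negative ΔH; |ΔH_1 − ΔH_2| = 131 kJ.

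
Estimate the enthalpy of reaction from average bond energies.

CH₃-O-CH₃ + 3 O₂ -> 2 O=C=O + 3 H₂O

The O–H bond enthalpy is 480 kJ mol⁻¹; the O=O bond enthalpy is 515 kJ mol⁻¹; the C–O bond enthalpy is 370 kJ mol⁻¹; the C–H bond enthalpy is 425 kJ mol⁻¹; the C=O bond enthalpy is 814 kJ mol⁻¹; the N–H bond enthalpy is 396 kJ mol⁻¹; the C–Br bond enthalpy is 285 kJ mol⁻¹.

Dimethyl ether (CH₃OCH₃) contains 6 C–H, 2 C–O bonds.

Bonds broken (reactants):
  C–H: 6 × 425 = 2550
  C–O: 2 × 370 = 740
  O=O: 3 × 515 = 1545
  Σ(broken) = 4835 kJ
Bonds formed (products):
  C=O: 4 × 814 = 3256
  O–H: 6 × 480 = 2880
  Σ(formed) = 6136 kJ
ΔH = Σ(broken) − Σ(formed) = 4835 − 6136 = −1301 kJ

ΔH ≈ −1301 kJ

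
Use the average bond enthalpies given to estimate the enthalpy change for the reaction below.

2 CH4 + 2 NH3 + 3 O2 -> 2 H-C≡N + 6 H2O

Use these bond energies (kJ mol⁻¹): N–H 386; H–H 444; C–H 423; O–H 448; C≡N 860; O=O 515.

ΔH ≈ −697 kJ

Bonds broken (reactants):
  C–H: 8 × 423 = 3384
  N–H: 6 × 386 = 2316
  O=O: 3 × 515 = 1545
  Σ(broken) = 7245 kJ
Bonds formed (products):
  C≡N: 2 × 860 = 1720
  C–H: 2 × 423 = 846
  O–H: 12 × 448 = 5376
  Σ(formed) = 7942 kJ
ΔH = Σ(broken) − Σ(formed) = 7245 − 7942 = −697 kJ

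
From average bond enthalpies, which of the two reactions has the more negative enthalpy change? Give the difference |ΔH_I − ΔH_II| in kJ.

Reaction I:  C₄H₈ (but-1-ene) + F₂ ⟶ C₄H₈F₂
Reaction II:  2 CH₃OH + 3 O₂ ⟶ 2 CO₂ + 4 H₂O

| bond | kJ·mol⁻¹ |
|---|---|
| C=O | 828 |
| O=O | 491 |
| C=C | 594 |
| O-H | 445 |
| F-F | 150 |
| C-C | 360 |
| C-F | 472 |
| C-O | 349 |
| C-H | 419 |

Reaction II, by 737 kJ

Reaction I:
  Bonds broken (reactants):
    C-C: 2 × 360 = 720
    C-H: 8 × 419 = 3352
    C=C: 1 × 594 = 594
    F-F: 1 × 150 = 150
    Σ(broken) = 4816 kJ
  Bonds formed (products):
    C-C: 3 × 360 = 1080
    C-F: 2 × 472 = 944
    C-H: 8 × 419 = 3352
    Σ(formed) = 5376 kJ
  ΔH_I = 4816 − 5376 = −560 kJ
Reaction II:
  Bonds broken (reactants):
    C-H: 6 × 419 = 2514
    C-O: 2 × 349 = 698
    O-H: 2 × 445 = 890
    O=O: 3 × 491 = 1473
    Σ(broken) = 5575 kJ
  Bonds formed (products):
    C=O: 4 × 828 = 3312
    O-H: 8 × 445 = 3560
    Σ(formed) = 6872 kJ
  ΔH_II = 5575 − 6872 = −1297 kJ
ΔH_I − ΔH_II = +737 kJ, so reaction II has the more negative ΔH; |ΔH_I − ΔH_II| = 737 kJ.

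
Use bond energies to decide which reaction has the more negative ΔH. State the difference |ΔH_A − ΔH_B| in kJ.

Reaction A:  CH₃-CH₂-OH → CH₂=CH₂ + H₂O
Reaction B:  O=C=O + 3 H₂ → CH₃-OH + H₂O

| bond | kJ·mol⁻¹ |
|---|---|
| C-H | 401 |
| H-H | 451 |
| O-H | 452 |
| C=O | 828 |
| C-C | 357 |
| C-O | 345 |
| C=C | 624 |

Reaction A, by 78 kJ

Reaction A:
  Bonds broken (reactants):
    C-C: 1 × 357 = 357
    C-H: 5 × 401 = 2005
    C-O: 1 × 345 = 345
    O-H: 1 × 452 = 452
    Σ(broken) = 3159 kJ
  Bonds formed (products):
    C-H: 4 × 401 = 1604
    C=C: 1 × 624 = 624
    O-H: 2 × 452 = 904
    Σ(formed) = 3132 kJ
  ΔH_A = 3159 − 3132 = +27 kJ
Reaction B:
  Bonds broken (reactants):
    C=O: 2 × 828 = 1656
    H-H: 3 × 451 = 1353
    Σ(broken) = 3009 kJ
  Bonds formed (products):
    C-H: 3 × 401 = 1203
    C-O: 1 × 345 = 345
    O-H: 3 × 452 = 1356
    Σ(formed) = 2904 kJ
  ΔH_B = 3009 − 2904 = +105 kJ
ΔH_A − ΔH_B = −78 kJ, so reaction A has the more negative ΔH; |ΔH_A − ΔH_B| = 78 kJ.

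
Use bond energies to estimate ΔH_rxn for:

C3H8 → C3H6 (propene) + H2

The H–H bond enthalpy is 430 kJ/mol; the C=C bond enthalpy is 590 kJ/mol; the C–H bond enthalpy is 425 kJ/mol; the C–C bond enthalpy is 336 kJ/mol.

ΔH ≈ +166 kJ

Bonds broken (reactants):
  C–C: 2 × 336 = 672
  C–H: 8 × 425 = 3400
  Σ(broken) = 4072 kJ
Bonds formed (products):
  C–C: 1 × 336 = 336
  C–H: 6 × 425 = 2550
  C=C: 1 × 590 = 590
  H–H: 1 × 430 = 430
  Σ(formed) = 3906 kJ
ΔH = Σ(broken) − Σ(formed) = 4072 − 3906 = +166 kJ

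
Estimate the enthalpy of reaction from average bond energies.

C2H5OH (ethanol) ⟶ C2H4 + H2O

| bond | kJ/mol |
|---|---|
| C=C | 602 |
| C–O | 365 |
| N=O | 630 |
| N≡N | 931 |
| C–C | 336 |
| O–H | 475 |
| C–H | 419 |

Bonds broken (reactants):
  C–C: 1 × 336 = 336
  C–H: 5 × 419 = 2095
  C–O: 1 × 365 = 365
  O–H: 1 × 475 = 475
  Σ(broken) = 3271 kJ
Bonds formed (products):
  C–H: 4 × 419 = 1676
  C=C: 1 × 602 = 602
  O–H: 2 × 475 = 950
  Σ(formed) = 3228 kJ
ΔH = Σ(broken) − Σ(formed) = 3271 − 3228 = +43 kJ

ΔH ≈ +43 kJ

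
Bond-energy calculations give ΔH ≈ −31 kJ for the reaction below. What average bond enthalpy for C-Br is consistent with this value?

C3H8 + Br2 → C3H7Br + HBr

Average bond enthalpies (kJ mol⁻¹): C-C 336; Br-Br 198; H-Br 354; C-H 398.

Let D be the C-Br bond energy.
Σ(broken) = 1×198 + 2×336 + 8×398 = 4054
Σ(formed) = 1×D + 2×336 + 7×398 + 1×354 = 3812 + D
ΔH = Σ(broken) − Σ(formed) = (4054) − (3812 + D) = +242 − D
Setting this equal to −31 kJ gives D = 273 kJ/mol.

D(C-Br) ≈ 273 kJ/mol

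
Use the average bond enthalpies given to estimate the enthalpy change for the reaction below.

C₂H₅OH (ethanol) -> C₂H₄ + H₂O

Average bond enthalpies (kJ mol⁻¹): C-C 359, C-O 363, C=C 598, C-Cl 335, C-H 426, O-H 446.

Bonds broken (reactants):
  C-C: 1 × 359 = 359
  C-H: 5 × 426 = 2130
  C-O: 1 × 363 = 363
  O-H: 1 × 446 = 446
  Σ(broken) = 3298 kJ
Bonds formed (products):
  C-H: 4 × 426 = 1704
  C=C: 1 × 598 = 598
  O-H: 2 × 446 = 892
  Σ(formed) = 3194 kJ
ΔH = Σ(broken) − Σ(formed) = 3298 − 3194 = +104 kJ

ΔH ≈ +104 kJ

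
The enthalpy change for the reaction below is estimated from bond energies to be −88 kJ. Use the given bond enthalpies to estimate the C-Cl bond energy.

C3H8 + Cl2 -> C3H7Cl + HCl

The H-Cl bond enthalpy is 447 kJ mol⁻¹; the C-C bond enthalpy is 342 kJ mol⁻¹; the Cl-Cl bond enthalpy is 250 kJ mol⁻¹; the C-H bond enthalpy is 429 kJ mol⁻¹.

Let D be the C-Cl bond energy.
Σ(broken) = 2×342 + 8×429 + 1×250 = 4366
Σ(formed) = 2×342 + 1×D + 7×429 + 1×447 = 4134 + D
ΔH = Σ(broken) − Σ(formed) = (4366) − (4134 + D) = +232 − D
Setting this equal to −88 kJ gives D = 320 kJ/mol.

D(C-Cl) ≈ 320 kJ/mol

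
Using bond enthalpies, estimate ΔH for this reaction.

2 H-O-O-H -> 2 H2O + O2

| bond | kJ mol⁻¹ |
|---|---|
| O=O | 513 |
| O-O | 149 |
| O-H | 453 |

Bonds broken (reactants):
  O-H: 4 × 453 = 1812
  O-O: 2 × 149 = 298
  Σ(broken) = 2110 kJ
Bonds formed (products):
  O-H: 4 × 453 = 1812
  O=O: 1 × 513 = 513
  Σ(formed) = 2325 kJ
ΔH = Σ(broken) − Σ(formed) = 2110 − 2325 = −215 kJ

ΔH ≈ −215 kJ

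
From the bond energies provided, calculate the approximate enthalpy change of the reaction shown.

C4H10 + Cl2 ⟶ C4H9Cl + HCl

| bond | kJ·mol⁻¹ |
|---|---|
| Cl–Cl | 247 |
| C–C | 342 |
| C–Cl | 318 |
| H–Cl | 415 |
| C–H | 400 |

ΔH ≈ −86 kJ

Bonds broken (reactants):
  C–C: 3 × 342 = 1026
  C–H: 10 × 400 = 4000
  Cl–Cl: 1 × 247 = 247
  Σ(broken) = 5273 kJ
Bonds formed (products):
  C–C: 3 × 342 = 1026
  C–Cl: 1 × 318 = 318
  C–H: 9 × 400 = 3600
  H–Cl: 1 × 415 = 415
  Σ(formed) = 5359 kJ
ΔH = Σ(broken) − Σ(formed) = 5273 − 5359 = −86 kJ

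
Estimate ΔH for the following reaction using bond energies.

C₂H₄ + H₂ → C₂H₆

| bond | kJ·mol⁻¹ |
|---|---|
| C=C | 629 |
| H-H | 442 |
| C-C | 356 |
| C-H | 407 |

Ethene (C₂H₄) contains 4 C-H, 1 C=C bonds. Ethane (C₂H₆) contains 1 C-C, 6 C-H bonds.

ΔH ≈ −99 kJ

Bonds broken (reactants):
  C-H: 4 × 407 = 1628
  C=C: 1 × 629 = 629
  H-H: 1 × 442 = 442
  Σ(broken) = 2699 kJ
Bonds formed (products):
  C-C: 1 × 356 = 356
  C-H: 6 × 407 = 2442
  Σ(formed) = 2798 kJ
ΔH = Σ(broken) − Σ(formed) = 2699 − 2798 = −99 kJ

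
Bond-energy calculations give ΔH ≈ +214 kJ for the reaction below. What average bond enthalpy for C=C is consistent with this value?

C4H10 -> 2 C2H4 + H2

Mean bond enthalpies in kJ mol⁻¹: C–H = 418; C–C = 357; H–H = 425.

Let D be the C=C bond energy.
Σ(broken) = 3×357 + 10×418 = 5251
Σ(formed) = 8×418 + 2×D + 1×425 = 3769 + 2D
ΔH = Σ(broken) − Σ(formed) = (5251) − (3769 + 2D) = +1482 − 2D
Setting this equal to +214 kJ gives 2D = 1268, so D = 634 kJ/mol.

D(C=C) ≈ 634 kJ/mol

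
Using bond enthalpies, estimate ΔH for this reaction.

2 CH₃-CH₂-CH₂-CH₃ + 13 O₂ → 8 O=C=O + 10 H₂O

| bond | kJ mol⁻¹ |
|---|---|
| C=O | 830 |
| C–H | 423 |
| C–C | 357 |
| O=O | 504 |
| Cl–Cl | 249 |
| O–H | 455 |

ΔH ≈ −5226 kJ

Bonds broken (reactants):
  C–C: 6 × 357 = 2142
  C–H: 20 × 423 = 8460
  O=O: 13 × 504 = 6552
  Σ(broken) = 17154 kJ
Bonds formed (products):
  C=O: 16 × 830 = 13280
  O–H: 20 × 455 = 9100
  Σ(formed) = 22380 kJ
ΔH = Σ(broken) − Σ(formed) = 17154 − 22380 = −5226 kJ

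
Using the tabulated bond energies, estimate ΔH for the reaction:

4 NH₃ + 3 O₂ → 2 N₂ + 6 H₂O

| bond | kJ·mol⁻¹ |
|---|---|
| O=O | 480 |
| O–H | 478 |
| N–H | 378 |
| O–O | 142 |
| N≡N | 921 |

ΔH ≈ −1602 kJ

Bonds broken (reactants):
  N–H: 12 × 378 = 4536
  O=O: 3 × 480 = 1440
  Σ(broken) = 5976 kJ
Bonds formed (products):
  N≡N: 2 × 921 = 1842
  O–H: 12 × 478 = 5736
  Σ(formed) = 7578 kJ
ΔH = Σ(broken) − Σ(formed) = 5976 − 7578 = −1602 kJ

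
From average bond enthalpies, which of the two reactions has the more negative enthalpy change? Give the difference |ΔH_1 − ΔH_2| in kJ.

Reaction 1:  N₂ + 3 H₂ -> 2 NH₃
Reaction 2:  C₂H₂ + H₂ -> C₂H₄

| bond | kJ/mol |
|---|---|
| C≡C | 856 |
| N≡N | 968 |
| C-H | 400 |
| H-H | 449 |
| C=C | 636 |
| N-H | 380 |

Reaction 1:
  Bonds broken (reactants):
    H-H: 3 × 449 = 1347
    N≡N: 1 × 968 = 968
    Σ(broken) = 2315 kJ
  Bonds formed (products):
    N-H: 6 × 380 = 2280
    Σ(formed) = 2280 kJ
  ΔH_1 = 2315 − 2280 = +35 kJ
Reaction 2:
  Bonds broken (reactants):
    C≡C: 1 × 856 = 856
    C-H: 2 × 400 = 800
    H-H: 1 × 449 = 449
    Σ(broken) = 2105 kJ
  Bonds formed (products):
    C-H: 4 × 400 = 1600
    C=C: 1 × 636 = 636
    Σ(formed) = 2236 kJ
  ΔH_2 = 2105 − 2236 = −131 kJ
ΔH_1 − ΔH_2 = +166 kJ, so reaction 2 has the more negative ΔH; |ΔH_1 − ΔH_2| = 166 kJ.

Reaction 2, by 166 kJ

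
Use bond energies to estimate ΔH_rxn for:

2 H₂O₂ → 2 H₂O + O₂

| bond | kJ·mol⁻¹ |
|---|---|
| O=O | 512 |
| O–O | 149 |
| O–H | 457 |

ΔH ≈ −214 kJ

Bonds broken (reactants):
  O–H: 4 × 457 = 1828
  O–O: 2 × 149 = 298
  Σ(broken) = 2126 kJ
Bonds formed (products):
  O–H: 4 × 457 = 1828
  O=O: 1 × 512 = 512
  Σ(formed) = 2340 kJ
ΔH = Σ(broken) − Σ(formed) = 2126 − 2340 = −214 kJ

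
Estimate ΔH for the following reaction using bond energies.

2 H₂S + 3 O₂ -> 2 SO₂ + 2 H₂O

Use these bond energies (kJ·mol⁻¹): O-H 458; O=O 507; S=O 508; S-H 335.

ΔH ≈ −1003 kJ

Bonds broken (reactants):
  O=O: 3 × 507 = 1521
  S-H: 4 × 335 = 1340
  Σ(broken) = 2861 kJ
Bonds formed (products):
  O-H: 4 × 458 = 1832
  S=O: 4 × 508 = 2032
  Σ(formed) = 3864 kJ
ΔH = Σ(broken) − Σ(formed) = 2861 − 3864 = −1003 kJ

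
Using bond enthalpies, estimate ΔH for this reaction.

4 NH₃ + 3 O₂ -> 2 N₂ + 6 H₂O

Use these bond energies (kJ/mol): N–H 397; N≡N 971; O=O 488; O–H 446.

ΔH ≈ −1066 kJ

Bonds broken (reactants):
  N–H: 12 × 397 = 4764
  O=O: 3 × 488 = 1464
  Σ(broken) = 6228 kJ
Bonds formed (products):
  N≡N: 2 × 971 = 1942
  O–H: 12 × 446 = 5352
  Σ(formed) = 7294 kJ
ΔH = Σ(broken) − Σ(formed) = 6228 − 7294 = −1066 kJ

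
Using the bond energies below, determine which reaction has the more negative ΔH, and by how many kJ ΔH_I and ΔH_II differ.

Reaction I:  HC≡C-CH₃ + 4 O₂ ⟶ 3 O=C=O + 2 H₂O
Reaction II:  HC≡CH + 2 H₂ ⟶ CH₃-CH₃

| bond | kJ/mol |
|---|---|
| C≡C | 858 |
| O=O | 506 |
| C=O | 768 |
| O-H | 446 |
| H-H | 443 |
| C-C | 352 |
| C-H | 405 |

Reaction I, by 1310 kJ

Reaction I:
  Bonds broken (reactants):
    C≡C: 1 × 858 = 858
    C-C: 1 × 352 = 352
    C-H: 4 × 405 = 1620
    O=O: 4 × 506 = 2024
    Σ(broken) = 4854 kJ
  Bonds formed (products):
    C=O: 6 × 768 = 4608
    O-H: 4 × 446 = 1784
    Σ(formed) = 6392 kJ
  ΔH_I = 4854 − 6392 = −1538 kJ
Reaction II:
  Bonds broken (reactants):
    C≡C: 1 × 858 = 858
    C-H: 2 × 405 = 810
    H-H: 2 × 443 = 886
    Σ(broken) = 2554 kJ
  Bonds formed (products):
    C-C: 1 × 352 = 352
    C-H: 6 × 405 = 2430
    Σ(formed) = 2782 kJ
  ΔH_II = 2554 − 2782 = −228 kJ
ΔH_I − ΔH_II = −1310 kJ, so reaction I has the more negative ΔH; |ΔH_I − ΔH_II| = 1310 kJ.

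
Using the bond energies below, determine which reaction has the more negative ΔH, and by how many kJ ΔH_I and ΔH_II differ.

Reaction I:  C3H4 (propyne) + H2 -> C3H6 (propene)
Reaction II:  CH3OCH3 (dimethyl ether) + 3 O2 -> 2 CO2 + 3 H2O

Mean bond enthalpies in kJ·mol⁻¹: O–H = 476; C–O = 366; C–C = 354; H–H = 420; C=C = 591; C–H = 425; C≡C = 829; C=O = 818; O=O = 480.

Reaction I:
  Bonds broken (reactants):
    C≡C: 1 × 829 = 829
    C–C: 1 × 354 = 354
    C–H: 4 × 425 = 1700
    H–H: 1 × 420 = 420
    Σ(broken) = 3303 kJ
  Bonds formed (products):
    C–C: 1 × 354 = 354
    C–H: 6 × 425 = 2550
    C=C: 1 × 591 = 591
    Σ(formed) = 3495 kJ
  ΔH_I = 3303 − 3495 = −192 kJ
Reaction II:
  Bonds broken (reactants):
    C–H: 6 × 425 = 2550
    C–O: 2 × 366 = 732
    O=O: 3 × 480 = 1440
    Σ(broken) = 4722 kJ
  Bonds formed (products):
    C=O: 4 × 818 = 3272
    O–H: 6 × 476 = 2856
    Σ(formed) = 6128 kJ
  ΔH_II = 4722 − 6128 = −1406 kJ
ΔH_I − ΔH_II = +1214 kJ, so reaction II has the more negative ΔH; |ΔH_I − ΔH_II| = 1214 kJ.

Reaction II, by 1214 kJ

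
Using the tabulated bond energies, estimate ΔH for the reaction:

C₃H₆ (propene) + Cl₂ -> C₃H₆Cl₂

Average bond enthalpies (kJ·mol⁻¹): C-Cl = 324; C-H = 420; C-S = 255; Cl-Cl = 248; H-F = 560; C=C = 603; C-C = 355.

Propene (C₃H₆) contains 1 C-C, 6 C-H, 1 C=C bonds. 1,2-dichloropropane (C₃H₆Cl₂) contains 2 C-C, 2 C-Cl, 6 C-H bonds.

ΔH ≈ −152 kJ

Bonds broken (reactants):
  C-C: 1 × 355 = 355
  C-H: 6 × 420 = 2520
  C=C: 1 × 603 = 603
  Cl-Cl: 1 × 248 = 248
  Σ(broken) = 3726 kJ
Bonds formed (products):
  C-C: 2 × 355 = 710
  C-Cl: 2 × 324 = 648
  C-H: 6 × 420 = 2520
  Σ(formed) = 3878 kJ
ΔH = Σ(broken) − Σ(formed) = 3726 − 3878 = −152 kJ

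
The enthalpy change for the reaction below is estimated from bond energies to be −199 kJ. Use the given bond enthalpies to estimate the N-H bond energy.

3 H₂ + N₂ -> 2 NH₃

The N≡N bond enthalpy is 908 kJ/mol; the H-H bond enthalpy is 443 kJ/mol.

D(N-H) ≈ 406 kJ/mol

Let D be the N-H bond energy.
Σ(broken) = 3×443 + 1×908 = 2237
Σ(formed) = 6×D = 6D
ΔH = Σ(broken) − Σ(formed) = (2237) − (6D) = +2237 − 6D
Setting this equal to −199 kJ gives 6D = 2436, so D = 406 kJ/mol.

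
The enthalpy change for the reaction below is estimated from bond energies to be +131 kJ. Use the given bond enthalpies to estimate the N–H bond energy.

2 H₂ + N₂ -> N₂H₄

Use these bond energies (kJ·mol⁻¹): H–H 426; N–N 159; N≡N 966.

Let D be the N–H bond energy.
Σ(broken) = 2×426 + 1×966 = 1818
Σ(formed) = 4×D + 1×159 = 159 + 4D
ΔH = Σ(broken) − Σ(formed) = (1818) − (159 + 4D) = +1659 − 4D
Setting this equal to +131 kJ gives 4D = 1528, so D = 382 kJ/mol.

D(N–H) ≈ 382 kJ/mol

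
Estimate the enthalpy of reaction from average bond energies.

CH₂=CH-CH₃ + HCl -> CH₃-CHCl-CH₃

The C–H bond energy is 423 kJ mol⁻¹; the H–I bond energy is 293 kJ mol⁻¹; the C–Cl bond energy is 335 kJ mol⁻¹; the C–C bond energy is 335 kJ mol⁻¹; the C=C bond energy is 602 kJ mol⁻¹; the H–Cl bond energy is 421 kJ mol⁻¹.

Bonds broken (reactants):
  C–C: 1 × 335 = 335
  C–H: 6 × 423 = 2538
  C=C: 1 × 602 = 602
  H–Cl: 1 × 421 = 421
  Σ(broken) = 3896 kJ
Bonds formed (products):
  C–C: 2 × 335 = 670
  C–Cl: 1 × 335 = 335
  C–H: 7 × 423 = 2961
  Σ(formed) = 3966 kJ
ΔH = Σ(broken) − Σ(formed) = 3896 − 3966 = −70 kJ

ΔH ≈ −70 kJ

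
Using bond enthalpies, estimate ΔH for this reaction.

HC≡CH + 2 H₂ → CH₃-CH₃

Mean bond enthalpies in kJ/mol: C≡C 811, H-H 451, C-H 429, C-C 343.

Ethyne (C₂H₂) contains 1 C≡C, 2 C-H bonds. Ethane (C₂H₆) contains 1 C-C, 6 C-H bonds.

Bonds broken (reactants):
  C≡C: 1 × 811 = 811
  C-H: 2 × 429 = 858
  H-H: 2 × 451 = 902
  Σ(broken) = 2571 kJ
Bonds formed (products):
  C-C: 1 × 343 = 343
  C-H: 6 × 429 = 2574
  Σ(formed) = 2917 kJ
ΔH = Σ(broken) − Σ(formed) = 2571 − 2917 = −346 kJ

ΔH ≈ −346 kJ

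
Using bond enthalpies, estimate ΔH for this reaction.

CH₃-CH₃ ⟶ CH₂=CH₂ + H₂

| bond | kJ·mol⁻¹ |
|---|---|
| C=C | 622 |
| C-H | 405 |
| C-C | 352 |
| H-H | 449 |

Bonds broken (reactants):
  C-C: 1 × 352 = 352
  C-H: 6 × 405 = 2430
  Σ(broken) = 2782 kJ
Bonds formed (products):
  C-H: 4 × 405 = 1620
  C=C: 1 × 622 = 622
  H-H: 1 × 449 = 449
  Σ(formed) = 2691 kJ
ΔH = Σ(broken) − Σ(formed) = 2782 − 2691 = +91 kJ

ΔH ≈ +91 kJ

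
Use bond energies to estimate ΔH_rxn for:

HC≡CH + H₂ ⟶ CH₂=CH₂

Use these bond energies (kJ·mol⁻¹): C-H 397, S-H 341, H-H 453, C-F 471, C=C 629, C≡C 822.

ΔH ≈ −148 kJ

Bonds broken (reactants):
  C≡C: 1 × 822 = 822
  C-H: 2 × 397 = 794
  H-H: 1 × 453 = 453
  Σ(broken) = 2069 kJ
Bonds formed (products):
  C-H: 4 × 397 = 1588
  C=C: 1 × 629 = 629
  Σ(formed) = 2217 kJ
ΔH = Σ(broken) − Σ(formed) = 2069 − 2217 = −148 kJ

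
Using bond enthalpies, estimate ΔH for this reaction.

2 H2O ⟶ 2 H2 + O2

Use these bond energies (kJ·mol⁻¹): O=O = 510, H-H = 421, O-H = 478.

Bonds broken (reactants):
  O-H: 4 × 478 = 1912
  Σ(broken) = 1912 kJ
Bonds formed (products):
  H-H: 2 × 421 = 842
  O=O: 1 × 510 = 510
  Σ(formed) = 1352 kJ
ΔH = Σ(broken) − Σ(formed) = 1912 − 1352 = +560 kJ

ΔH ≈ +560 kJ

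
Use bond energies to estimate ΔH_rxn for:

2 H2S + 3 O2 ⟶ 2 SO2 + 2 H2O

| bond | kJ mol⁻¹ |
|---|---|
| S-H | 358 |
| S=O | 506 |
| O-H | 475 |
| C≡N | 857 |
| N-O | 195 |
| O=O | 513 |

ΔH ≈ −953 kJ

Bonds broken (reactants):
  O=O: 3 × 513 = 1539
  S-H: 4 × 358 = 1432
  Σ(broken) = 2971 kJ
Bonds formed (products):
  O-H: 4 × 475 = 1900
  S=O: 4 × 506 = 2024
  Σ(formed) = 3924 kJ
ΔH = Σ(broken) − Σ(formed) = 2971 − 3924 = −953 kJ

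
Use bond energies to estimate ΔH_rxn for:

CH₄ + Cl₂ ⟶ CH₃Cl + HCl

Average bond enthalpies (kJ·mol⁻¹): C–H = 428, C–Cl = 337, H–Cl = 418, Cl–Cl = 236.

ΔH ≈ −91 kJ

Bonds broken (reactants):
  C–H: 4 × 428 = 1712
  Cl–Cl: 1 × 236 = 236
  Σ(broken) = 1948 kJ
Bonds formed (products):
  C–Cl: 1 × 337 = 337
  C–H: 3 × 428 = 1284
  H–Cl: 1 × 418 = 418
  Σ(formed) = 2039 kJ
ΔH = Σ(broken) − Σ(formed) = 1948 − 2039 = −91 kJ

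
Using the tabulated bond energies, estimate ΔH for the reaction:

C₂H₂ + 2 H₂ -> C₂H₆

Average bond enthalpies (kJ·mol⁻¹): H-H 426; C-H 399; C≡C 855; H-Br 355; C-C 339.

ΔH ≈ −228 kJ

Bonds broken (reactants):
  C≡C: 1 × 855 = 855
  C-H: 2 × 399 = 798
  H-H: 2 × 426 = 852
  Σ(broken) = 2505 kJ
Bonds formed (products):
  C-C: 1 × 339 = 339
  C-H: 6 × 399 = 2394
  Σ(formed) = 2733 kJ
ΔH = Σ(broken) − Σ(formed) = 2505 − 2733 = −228 kJ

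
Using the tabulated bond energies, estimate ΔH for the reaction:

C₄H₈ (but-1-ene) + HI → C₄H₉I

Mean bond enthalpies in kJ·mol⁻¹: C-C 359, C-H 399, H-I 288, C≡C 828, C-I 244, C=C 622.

Bonds broken (reactants):
  C-C: 2 × 359 = 718
  C-H: 8 × 399 = 3192
  C=C: 1 × 622 = 622
  H-I: 1 × 288 = 288
  Σ(broken) = 4820 kJ
Bonds formed (products):
  C-C: 3 × 359 = 1077
  C-H: 9 × 399 = 3591
  C-I: 1 × 244 = 244
  Σ(formed) = 4912 kJ
ΔH = Σ(broken) − Σ(formed) = 4820 − 4912 = −92 kJ

ΔH ≈ −92 kJ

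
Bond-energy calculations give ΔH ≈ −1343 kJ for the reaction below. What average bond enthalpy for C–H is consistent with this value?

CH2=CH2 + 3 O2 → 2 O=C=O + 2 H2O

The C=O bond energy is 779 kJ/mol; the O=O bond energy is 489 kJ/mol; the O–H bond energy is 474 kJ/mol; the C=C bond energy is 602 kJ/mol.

D(C–H) ≈ 400 kJ/mol

Let D be the C–H bond energy.
Σ(broken) = 4×D + 1×602 + 3×489 = 2069 + 4D
Σ(formed) = 4×779 + 4×474 = 5012
ΔH = Σ(broken) − Σ(formed) = (2069 + 4D) − (5012) = −2943 + 4D
Setting this equal to −1343 kJ gives 4D = 1600, so D = 400 kJ/mol.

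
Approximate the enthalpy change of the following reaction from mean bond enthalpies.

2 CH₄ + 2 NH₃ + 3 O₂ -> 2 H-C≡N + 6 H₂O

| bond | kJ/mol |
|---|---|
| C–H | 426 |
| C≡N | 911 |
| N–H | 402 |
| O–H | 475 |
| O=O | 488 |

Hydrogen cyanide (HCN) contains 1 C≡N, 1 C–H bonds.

Bonds broken (reactants):
  C–H: 8 × 426 = 3408
  N–H: 6 × 402 = 2412
  O=O: 3 × 488 = 1464
  Σ(broken) = 7284 kJ
Bonds formed (products):
  C≡N: 2 × 911 = 1822
  C–H: 2 × 426 = 852
  O–H: 12 × 475 = 5700
  Σ(formed) = 8374 kJ
ΔH = Σ(broken) − Σ(formed) = 7284 − 8374 = −1090 kJ

ΔH ≈ −1090 kJ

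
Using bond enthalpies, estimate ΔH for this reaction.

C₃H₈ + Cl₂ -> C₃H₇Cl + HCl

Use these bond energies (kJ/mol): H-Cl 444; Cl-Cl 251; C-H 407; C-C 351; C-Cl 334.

Bonds broken (reactants):
  C-C: 2 × 351 = 702
  C-H: 8 × 407 = 3256
  Cl-Cl: 1 × 251 = 251
  Σ(broken) = 4209 kJ
Bonds formed (products):
  C-C: 2 × 351 = 702
  C-Cl: 1 × 334 = 334
  C-H: 7 × 407 = 2849
  H-Cl: 1 × 444 = 444
  Σ(formed) = 4329 kJ
ΔH = Σ(broken) − Σ(formed) = 4209 − 4329 = −120 kJ

ΔH ≈ −120 kJ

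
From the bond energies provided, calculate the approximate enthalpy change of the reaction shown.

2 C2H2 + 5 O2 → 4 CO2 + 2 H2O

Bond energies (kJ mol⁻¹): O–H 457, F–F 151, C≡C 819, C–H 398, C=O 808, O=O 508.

ΔH ≈ −2522 kJ

Bonds broken (reactants):
  C≡C: 2 × 819 = 1638
  C–H: 4 × 398 = 1592
  O=O: 5 × 508 = 2540
  Σ(broken) = 5770 kJ
Bonds formed (products):
  C=O: 8 × 808 = 6464
  O–H: 4 × 457 = 1828
  Σ(formed) = 8292 kJ
ΔH = Σ(broken) − Σ(formed) = 5770 − 8292 = −2522 kJ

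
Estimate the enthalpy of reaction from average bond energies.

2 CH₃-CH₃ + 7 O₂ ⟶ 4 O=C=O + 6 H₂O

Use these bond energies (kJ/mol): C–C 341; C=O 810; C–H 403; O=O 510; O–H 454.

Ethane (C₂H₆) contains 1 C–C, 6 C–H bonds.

Bonds broken (reactants):
  C–C: 2 × 341 = 682
  C–H: 12 × 403 = 4836
  O=O: 7 × 510 = 3570
  Σ(broken) = 9088 kJ
Bonds formed (products):
  C=O: 8 × 810 = 6480
  O–H: 12 × 454 = 5448
  Σ(formed) = 11928 kJ
ΔH = Σ(broken) − Σ(formed) = 9088 − 11928 = −2840 kJ

ΔH ≈ −2840 kJ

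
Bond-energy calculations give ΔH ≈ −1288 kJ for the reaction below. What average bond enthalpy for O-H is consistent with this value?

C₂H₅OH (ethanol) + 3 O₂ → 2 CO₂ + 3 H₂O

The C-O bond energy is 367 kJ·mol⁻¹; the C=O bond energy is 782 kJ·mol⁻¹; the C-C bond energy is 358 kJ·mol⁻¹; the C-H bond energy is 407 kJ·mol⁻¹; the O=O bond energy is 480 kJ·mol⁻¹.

Let D be the O-H bond energy.
Σ(broken) = 1×358 + 5×407 + 1×367 + 1×D + 3×480 = 4200 + D
Σ(formed) = 4×782 + 6×D = 3128 + 6D
ΔH = Σ(broken) − Σ(formed) = (4200 + D) − (3128 + 6D) = +1072 − 5D
Setting this equal to −1288 kJ gives 5D = 2360, so D = 472 kJ/mol.

D(O-H) ≈ 472 kJ/mol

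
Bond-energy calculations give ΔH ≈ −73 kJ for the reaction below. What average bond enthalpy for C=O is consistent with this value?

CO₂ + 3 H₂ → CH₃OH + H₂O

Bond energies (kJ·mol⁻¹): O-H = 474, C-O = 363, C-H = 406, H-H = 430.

Let D be the C=O bond energy.
Σ(broken) = 2×D + 3×430 = 1290 + 2D
Σ(formed) = 3×406 + 1×363 + 3×474 = 3003
ΔH = Σ(broken) − Σ(formed) = (1290 + 2D) − (3003) = −1713 + 2D
Setting this equal to −73 kJ gives 2D = 1640, so D = 820 kJ/mol.

D(C=O) ≈ 820 kJ/mol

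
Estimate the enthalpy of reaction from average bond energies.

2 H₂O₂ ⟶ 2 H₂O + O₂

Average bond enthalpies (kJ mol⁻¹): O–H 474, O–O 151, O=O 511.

ΔH ≈ −209 kJ

Bonds broken (reactants):
  O–H: 4 × 474 = 1896
  O–O: 2 × 151 = 302
  Σ(broken) = 2198 kJ
Bonds formed (products):
  O–H: 4 × 474 = 1896
  O=O: 1 × 511 = 511
  Σ(formed) = 2407 kJ
ΔH = Σ(broken) − Σ(formed) = 2198 − 2407 = −209 kJ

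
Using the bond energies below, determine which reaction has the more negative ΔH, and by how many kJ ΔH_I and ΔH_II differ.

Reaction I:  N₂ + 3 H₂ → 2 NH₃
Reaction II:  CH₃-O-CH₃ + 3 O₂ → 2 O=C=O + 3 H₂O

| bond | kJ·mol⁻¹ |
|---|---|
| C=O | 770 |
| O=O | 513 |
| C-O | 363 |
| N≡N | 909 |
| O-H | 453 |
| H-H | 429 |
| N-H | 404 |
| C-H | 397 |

Reaction I:
  Bonds broken (reactants):
    H-H: 3 × 429 = 1287
    N≡N: 1 × 909 = 909
    Σ(broken) = 2196 kJ
  Bonds formed (products):
    N-H: 6 × 404 = 2424
    Σ(formed) = 2424 kJ
  ΔH_I = 2196 − 2424 = −228 kJ
Reaction II:
  Bonds broken (reactants):
    C-H: 6 × 397 = 2382
    C-O: 2 × 363 = 726
    O=O: 3 × 513 = 1539
    Σ(broken) = 4647 kJ
  Bonds formed (products):
    C=O: 4 × 770 = 3080
    O-H: 6 × 453 = 2718
    Σ(formed) = 5798 kJ
  ΔH_II = 4647 − 5798 = −1151 kJ
ΔH_I − ΔH_II = +923 kJ, so reaction II has the more negative ΔH; |ΔH_I − ΔH_II| = 923 kJ.

Reaction II, by 923 kJ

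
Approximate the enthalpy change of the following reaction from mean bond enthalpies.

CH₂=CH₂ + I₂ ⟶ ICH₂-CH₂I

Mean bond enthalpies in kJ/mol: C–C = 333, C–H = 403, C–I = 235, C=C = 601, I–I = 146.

Bonds broken (reactants):
  C–H: 4 × 403 = 1612
  C=C: 1 × 601 = 601
  I–I: 1 × 146 = 146
  Σ(broken) = 2359 kJ
Bonds formed (products):
  C–C: 1 × 333 = 333
  C–H: 4 × 403 = 1612
  C–I: 2 × 235 = 470
  Σ(formed) = 2415 kJ
ΔH = Σ(broken) − Σ(formed) = 2359 − 2415 = −56 kJ

ΔH ≈ −56 kJ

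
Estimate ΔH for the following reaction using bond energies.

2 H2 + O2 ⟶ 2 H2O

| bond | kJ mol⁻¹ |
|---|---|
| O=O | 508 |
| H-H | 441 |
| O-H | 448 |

ΔH ≈ −402 kJ

Bonds broken (reactants):
  H-H: 2 × 441 = 882
  O=O: 1 × 508 = 508
  Σ(broken) = 1390 kJ
Bonds formed (products):
  O-H: 4 × 448 = 1792
  Σ(formed) = 1792 kJ
ΔH = Σ(broken) − Σ(formed) = 1390 − 1792 = −402 kJ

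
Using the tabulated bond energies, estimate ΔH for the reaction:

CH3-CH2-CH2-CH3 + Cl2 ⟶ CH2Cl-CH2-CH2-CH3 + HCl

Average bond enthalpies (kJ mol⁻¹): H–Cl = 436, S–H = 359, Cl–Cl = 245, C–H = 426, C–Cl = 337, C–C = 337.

Bonds broken (reactants):
  C–C: 3 × 337 = 1011
  C–H: 10 × 426 = 4260
  Cl–Cl: 1 × 245 = 245
  Σ(broken) = 5516 kJ
Bonds formed (products):
  C–C: 3 × 337 = 1011
  C–Cl: 1 × 337 = 337
  C–H: 9 × 426 = 3834
  H–Cl: 1 × 436 = 436
  Σ(formed) = 5618 kJ
ΔH = Σ(broken) − Σ(formed) = 5516 − 5618 = −102 kJ

ΔH ≈ −102 kJ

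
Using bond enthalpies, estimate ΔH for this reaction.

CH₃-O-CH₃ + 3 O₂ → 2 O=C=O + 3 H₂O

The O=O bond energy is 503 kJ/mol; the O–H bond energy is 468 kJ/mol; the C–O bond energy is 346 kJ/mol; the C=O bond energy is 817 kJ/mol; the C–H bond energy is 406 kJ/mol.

Bonds broken (reactants):
  C–H: 6 × 406 = 2436
  C–O: 2 × 346 = 692
  O=O: 3 × 503 = 1509
  Σ(broken) = 4637 kJ
Bonds formed (products):
  C=O: 4 × 817 = 3268
  O–H: 6 × 468 = 2808
  Σ(formed) = 6076 kJ
ΔH = Σ(broken) − Σ(formed) = 4637 − 6076 = −1439 kJ

ΔH ≈ −1439 kJ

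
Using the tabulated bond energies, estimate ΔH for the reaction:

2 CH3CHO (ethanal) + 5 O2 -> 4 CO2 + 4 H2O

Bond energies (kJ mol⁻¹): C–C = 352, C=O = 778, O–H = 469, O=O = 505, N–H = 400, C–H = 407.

ΔH ≈ −1935 kJ

Bonds broken (reactants):
  C–C: 2 × 352 = 704
  C–H: 8 × 407 = 3256
  C=O: 2 × 778 = 1556
  O=O: 5 × 505 = 2525
  Σ(broken) = 8041 kJ
Bonds formed (products):
  C=O: 8 × 778 = 6224
  O–H: 8 × 469 = 3752
  Σ(formed) = 9976 kJ
ΔH = Σ(broken) − Σ(formed) = 8041 − 9976 = −1935 kJ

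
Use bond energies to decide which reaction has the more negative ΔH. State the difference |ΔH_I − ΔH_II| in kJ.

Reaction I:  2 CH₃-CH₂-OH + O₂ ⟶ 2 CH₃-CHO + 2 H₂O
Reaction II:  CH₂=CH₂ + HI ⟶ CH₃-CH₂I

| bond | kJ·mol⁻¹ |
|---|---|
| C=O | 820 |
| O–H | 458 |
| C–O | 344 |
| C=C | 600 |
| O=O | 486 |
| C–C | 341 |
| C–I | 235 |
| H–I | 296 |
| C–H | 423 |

Reaction I, by 433 kJ

Reaction I:
  Bonds broken (reactants):
    C–C: 2 × 341 = 682
    C–H: 10 × 423 = 4230
    C–O: 2 × 344 = 688
    O–H: 2 × 458 = 916
    O=O: 1 × 486 = 486
    Σ(broken) = 7002 kJ
  Bonds formed (products):
    C–C: 2 × 341 = 682
    C–H: 8 × 423 = 3384
    C=O: 2 × 820 = 1640
    O–H: 4 × 458 = 1832
    Σ(formed) = 7538 kJ
  ΔH_I = 7002 − 7538 = −536 kJ
Reaction II:
  Bonds broken (reactants):
    C–H: 4 × 423 = 1692
    C=C: 1 × 600 = 600
    H–I: 1 × 296 = 296
    Σ(broken) = 2588 kJ
  Bonds formed (products):
    C–C: 1 × 341 = 341
    C–H: 5 × 423 = 2115
    C–I: 1 × 235 = 235
    Σ(formed) = 2691 kJ
  ΔH_II = 2588 − 2691 = −103 kJ
ΔH_I − ΔH_II = −433 kJ, so reaction I has the more negative ΔH; |ΔH_I − ΔH_II| = 433 kJ.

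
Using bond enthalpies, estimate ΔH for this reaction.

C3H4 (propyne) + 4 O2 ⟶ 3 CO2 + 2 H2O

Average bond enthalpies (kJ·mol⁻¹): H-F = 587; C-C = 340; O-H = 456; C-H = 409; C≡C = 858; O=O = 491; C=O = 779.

ΔH ≈ −1700 kJ

Bonds broken (reactants):
  C≡C: 1 × 858 = 858
  C-C: 1 × 340 = 340
  C-H: 4 × 409 = 1636
  O=O: 4 × 491 = 1964
  Σ(broken) = 4798 kJ
Bonds formed (products):
  C=O: 6 × 779 = 4674
  O-H: 4 × 456 = 1824
  Σ(formed) = 6498 kJ
ΔH = Σ(broken) − Σ(formed) = 4798 − 6498 = −1700 kJ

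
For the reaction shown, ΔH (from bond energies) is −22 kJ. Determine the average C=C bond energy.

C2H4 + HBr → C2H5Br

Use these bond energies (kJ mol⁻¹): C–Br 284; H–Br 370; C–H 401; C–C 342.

D(C=C) ≈ 635 kJ/mol

Let D be the C=C bond energy.
Σ(broken) = 4×401 + 1×D + 1×370 = 1974 + D
Σ(formed) = 1×284 + 1×342 + 5×401 = 2631
ΔH = Σ(broken) − Σ(formed) = (1974 + D) − (2631) = −657 + D
Setting this equal to −22 kJ gives D = 635 kJ/mol.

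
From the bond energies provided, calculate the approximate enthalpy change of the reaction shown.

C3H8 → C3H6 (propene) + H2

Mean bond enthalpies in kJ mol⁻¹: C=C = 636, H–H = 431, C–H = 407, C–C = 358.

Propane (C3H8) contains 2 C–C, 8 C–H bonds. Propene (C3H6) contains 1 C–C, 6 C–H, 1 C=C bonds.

ΔH ≈ +105 kJ

Bonds broken (reactants):
  C–C: 2 × 358 = 716
  C–H: 8 × 407 = 3256
  Σ(broken) = 3972 kJ
Bonds formed (products):
  C–C: 1 × 358 = 358
  C–H: 6 × 407 = 2442
  C=C: 1 × 636 = 636
  H–H: 1 × 431 = 431
  Σ(formed) = 3867 kJ
ΔH = Σ(broken) − Σ(formed) = 3972 − 3867 = +105 kJ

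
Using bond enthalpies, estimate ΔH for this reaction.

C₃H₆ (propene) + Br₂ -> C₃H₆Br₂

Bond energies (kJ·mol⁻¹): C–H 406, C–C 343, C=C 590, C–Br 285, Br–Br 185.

Bonds broken (reactants):
  Br–Br: 1 × 185 = 185
  C–C: 1 × 343 = 343
  C–H: 6 × 406 = 2436
  C=C: 1 × 590 = 590
  Σ(broken) = 3554 kJ
Bonds formed (products):
  C–Br: 2 × 285 = 570
  C–C: 2 × 343 = 686
  C–H: 6 × 406 = 2436
  Σ(formed) = 3692 kJ
ΔH = Σ(broken) − Σ(formed) = 3554 − 3692 = −138 kJ

ΔH ≈ −138 kJ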